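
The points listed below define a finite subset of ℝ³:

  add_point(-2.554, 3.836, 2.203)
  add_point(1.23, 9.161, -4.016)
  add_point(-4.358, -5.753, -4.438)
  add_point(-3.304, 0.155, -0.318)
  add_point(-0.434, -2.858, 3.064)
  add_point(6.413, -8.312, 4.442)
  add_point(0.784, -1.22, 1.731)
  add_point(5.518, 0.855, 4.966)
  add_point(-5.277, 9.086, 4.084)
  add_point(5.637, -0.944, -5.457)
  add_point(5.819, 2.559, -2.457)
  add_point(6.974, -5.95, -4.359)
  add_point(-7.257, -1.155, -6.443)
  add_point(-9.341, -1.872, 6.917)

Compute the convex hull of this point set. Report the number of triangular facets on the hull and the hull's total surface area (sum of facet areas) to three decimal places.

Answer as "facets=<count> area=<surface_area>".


facets=16 area=794.680

Points on the hull: [1, 2, 5, 7, 8, 9, 10, 11, 12, 13] (10 of 14).

Facet areas (half cross-product norm):
  f1: (p2, p12, p13) → 37.3369
  f2: (p2, p12, p11) → 28.1139
  f3: (p9, p12, p11) → 33.1452
  f4: (p9, p12, p1) → 66.7805
  f5: (p5, p7, p13) → 70.0610
  f6: (p5, p7, p11) → 41.2931
  f7: (p5, p2, p13) → 90.3036
  f8: (p5, p2, p11) → 51.6726
  f9: (p8, p7, p13) → 78.0697
  f10: (p8, p7, p1) → 63.3925
  f11: (p8, p12, p13) → 76.7799
  f12: (p8, p12, p1) → 68.1544
  f13: (p10, p7, p1) → 29.3132
  f14: (p10, p9, p1) → 16.7236
  f15: (p10, p7, p11) → 33.5184
  f16: (p10, p9, p11) → 10.0211
Σ area = 794.680

Euler characteristic 10−24+16 = 2 ✓


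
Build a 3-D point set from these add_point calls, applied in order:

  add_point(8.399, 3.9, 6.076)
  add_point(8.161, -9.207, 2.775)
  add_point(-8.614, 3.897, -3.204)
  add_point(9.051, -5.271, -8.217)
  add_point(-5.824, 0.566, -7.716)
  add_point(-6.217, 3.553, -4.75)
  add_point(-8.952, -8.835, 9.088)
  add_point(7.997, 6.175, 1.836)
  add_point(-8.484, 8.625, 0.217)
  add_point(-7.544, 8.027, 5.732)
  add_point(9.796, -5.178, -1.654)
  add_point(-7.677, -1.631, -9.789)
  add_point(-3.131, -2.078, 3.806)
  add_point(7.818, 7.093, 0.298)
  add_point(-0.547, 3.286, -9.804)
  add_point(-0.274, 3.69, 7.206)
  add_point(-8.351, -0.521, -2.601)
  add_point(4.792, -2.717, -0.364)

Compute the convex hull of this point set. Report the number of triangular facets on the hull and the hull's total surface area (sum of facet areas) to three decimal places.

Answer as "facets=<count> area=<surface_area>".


Points on the hull: [0, 1, 2, 3, 6, 7, 8, 9, 10, 11, 13, 14, 15] (13 of 18).

Triangle areas on the boundary:
  f1: (p11, p14, p8) → 58.0241
  f2: (p1, p0, p6) → 122.8397
  f3: (p1, p0, p10) → 37.2545
  f4: (p9, p8, p6) → 46.5739
  f5: (p13, p14, p8) → 90.4895
  f6: (p13, p9, p8) → 45.3015
  f7: (p13, p9, p0) → 53.1967
  f8: (p3, p11, p14) → 54.5401
  f9: (p3, p13, p10) → 41.0852
  f10: (p3, p13, p14) → 82.5319
  f11: (p3, p1, p10) → 15.2161
  f12: (p3, p11, p6) → 173.1611
  f13: (p3, p1, p6) → 98.3879
  f14: (p2, p8, p6) → 50.8550
  f15: (p2, p11, p6) → 76.3496
  f16: (p2, p11, p8) → 6.9354
  f17: (p15, p0, p6) → 53.9432
  f18: (p15, p9, p6) → 65.8955
  f19: (p15, p9, p0) → 22.3277
  f20: (p7, p0, p10) → 28.4005
  f21: (p7, p13, p10) → 10.4723
  f22: (p7, p13, p0) → 0.2098
Σ area = 1233.991

Euler: V−E+F = 13−33+22 = 2.

facets=22 area=1233.991


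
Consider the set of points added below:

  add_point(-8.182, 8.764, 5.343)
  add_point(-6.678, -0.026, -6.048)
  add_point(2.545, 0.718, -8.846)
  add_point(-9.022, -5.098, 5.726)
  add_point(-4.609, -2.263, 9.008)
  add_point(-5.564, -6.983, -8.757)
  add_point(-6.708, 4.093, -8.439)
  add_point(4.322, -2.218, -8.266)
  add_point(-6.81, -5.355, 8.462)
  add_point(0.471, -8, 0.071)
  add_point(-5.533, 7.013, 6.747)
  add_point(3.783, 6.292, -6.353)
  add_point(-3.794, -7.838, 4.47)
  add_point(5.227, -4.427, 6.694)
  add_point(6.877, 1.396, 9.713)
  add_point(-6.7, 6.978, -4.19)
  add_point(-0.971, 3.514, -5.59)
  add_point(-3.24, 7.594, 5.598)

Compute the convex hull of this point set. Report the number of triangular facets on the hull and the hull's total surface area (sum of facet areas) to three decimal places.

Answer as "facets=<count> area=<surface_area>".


Hull vertices (16/18): indices [0, 2, 3, 4, 5, 6, 7, 8, 9, 10, 11, 12, 13, 14, 15, 17].

Facet areas (half cross-product norm):
  f1: (p6, p0, p3) → 97.3394
  f2: (p11, p6, p2) → 30.4218
  f3: (p10, p4, p14) → 56.8857
  f4: (p10, p4, p0) → 12.5606
  f5: (p7, p11, p14) → 74.3563
  f6: (p7, p11, p2) → 8.7815
  f7: (p17, p11, p14) → 86.1293
  f8: (p17, p11, p0) → 31.2696
  f9: (p17, p10, p14) → 14.7438
  f10: (p17, p10, p0) → 4.2280
  f11: (p15, p6, p0) → 10.6723
  f12: (p15, p11, p0) → 49.1862
  f13: (p15, p11, p6) → 26.9797
  f14: (p13, p7, p14) → 48.3638
  f15: (p13, p7, p9) → 47.6164
  f16: (p13, p12, p9) → 26.8716
  f17: (p5, p7, p9) → 51.0546
  f18: (p5, p6, p3) → 82.2896
  f19: (p5, p6, p2) → 49.3580
  f20: (p5, p7, p2) → 19.0199
  f21: (p5, p12, p3) → 40.2705
  f22: (p5, p12, p9) → 32.2789
  f23: (p8, p13, p12) → 27.1978
  f24: (p8, p12, p3) → 9.6850
  f25: (p8, p4, p14) → 13.9322
  f26: (p8, p13, p14) → 40.0410
  f27: (p8, p0, p3) → 24.4660
  f28: (p8, p4, p0) → 19.9117
Σ area = 1035.911

Euler: V−E+F = 16−42+28 = 2.

facets=28 area=1035.911


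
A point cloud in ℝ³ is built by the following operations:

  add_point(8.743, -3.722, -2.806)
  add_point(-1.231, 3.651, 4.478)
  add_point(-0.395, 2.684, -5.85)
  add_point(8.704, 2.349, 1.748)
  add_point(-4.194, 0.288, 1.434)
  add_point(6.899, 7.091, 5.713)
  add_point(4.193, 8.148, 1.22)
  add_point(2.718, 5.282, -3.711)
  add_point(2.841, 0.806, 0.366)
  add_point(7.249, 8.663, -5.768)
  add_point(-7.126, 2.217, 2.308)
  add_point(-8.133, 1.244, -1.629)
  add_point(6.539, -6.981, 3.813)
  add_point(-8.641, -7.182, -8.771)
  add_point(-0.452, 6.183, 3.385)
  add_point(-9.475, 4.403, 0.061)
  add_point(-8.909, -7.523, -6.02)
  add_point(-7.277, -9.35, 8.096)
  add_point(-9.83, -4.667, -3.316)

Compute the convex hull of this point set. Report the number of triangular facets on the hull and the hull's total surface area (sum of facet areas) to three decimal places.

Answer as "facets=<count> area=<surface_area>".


facets=22 area=1032.335

Points on the hull: [0, 1, 3, 5, 6, 9, 12, 13, 14, 15, 16, 17, 18] (13 of 19).

Area of each hull facet:
  f1: (p15, p17, p18) → 60.9803
  f2: (p13, p9, p0) → 119.8928
  f3: (p13, p15, p18) → 21.5142
  f4: (p13, p15, p9) → 132.6549
  f5: (p3, p9, p0) → 37.5983
  f6: (p16, p17, p18) → 24.2908
  f7: (p16, p13, p18) → 4.5141
  f8: (p16, p13, p17) → 4.1707
  f9: (p12, p13, p0) → 71.8241
  f10: (p12, p13, p17) → 121.5565
  f11: (p12, p3, p0) → 28.7484
  f12: (p5, p12, p17) → 102.9994
  f13: (p5, p12, p3) → 27.1444
  f14: (p5, p3, p9) → 31.9204
  f15: (p1, p15, p17) → 68.3216
  f16: (p1, p5, p17) → 48.4267
  f17: (p6, p15, p9) → 51.3506
  f18: (p6, p5, p9) → 16.6770
  f19: (p14, p1, p15) → 13.4436
  f20: (p14, p1, p5) → 10.7822
  f21: (p14, p6, p15) → 18.8456
  f22: (p14, p6, p5) → 14.6780
Σ area = 1032.335

Check V−E+F: 13 − 33 + 22 = 2.


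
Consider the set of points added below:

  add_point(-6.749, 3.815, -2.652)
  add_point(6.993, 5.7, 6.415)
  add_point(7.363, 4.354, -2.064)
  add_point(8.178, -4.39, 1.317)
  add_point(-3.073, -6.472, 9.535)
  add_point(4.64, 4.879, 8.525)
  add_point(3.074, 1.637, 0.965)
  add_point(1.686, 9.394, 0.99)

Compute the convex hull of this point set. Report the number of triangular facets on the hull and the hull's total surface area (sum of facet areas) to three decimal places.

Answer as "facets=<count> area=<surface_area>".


Points on the hull: [0, 1, 2, 3, 4, 5, 7] (7 of 8).

Per-facet area ½‖(b−a)×(c−a)‖:
  f1: (p4, p3, p0) → 108.0787
  f2: (p2, p3, p0) → 66.3598
  f3: (p2, p7, p0) → 43.7646
  f4: (p2, p1, p3) → 39.5711
  f5: (p2, p1, p7) → 30.5558
  f6: (p5, p7, p0) → 47.9195
  f7: (p5, p4, p0) → 100.7165
  f8: (p5, p1, p7) → 13.7446
  f9: (p5, p4, p3) → 76.6259
  f10: (p5, p1, p3) → 18.3710
Σ area = 545.707

Euler characteristic 7−15+10 = 2 ✓

facets=10 area=545.707


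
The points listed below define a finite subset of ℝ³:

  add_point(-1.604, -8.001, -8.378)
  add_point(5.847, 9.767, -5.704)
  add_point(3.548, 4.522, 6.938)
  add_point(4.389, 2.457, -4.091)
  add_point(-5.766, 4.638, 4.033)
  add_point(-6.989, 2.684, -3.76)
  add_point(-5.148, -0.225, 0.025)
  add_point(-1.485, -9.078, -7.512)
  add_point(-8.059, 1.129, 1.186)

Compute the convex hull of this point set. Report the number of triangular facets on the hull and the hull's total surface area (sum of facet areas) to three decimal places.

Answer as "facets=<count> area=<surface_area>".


Points on the hull: [0, 1, 2, 3, 4, 5, 7, 8] (8 of 9).

Per-facet area ½‖(b−a)×(c−a)‖:
  f1: (p2, p7, p8) → 99.9106
  f2: (p4, p2, p8) → 19.9413
  f3: (p4, p2, p1) → 67.2386
  f4: (p4, p5, p8) → 13.0529
  f5: (p4, p5, p1) → 59.6608
  f6: (p3, p2, p1) → 42.8624
  f7: (p3, p2, p7) → 69.8067
  f8: (p0, p5, p1) → 94.8297
  f9: (p0, p3, p1) → 29.1246
  f10: (p0, p3, p7) → 8.1876
  f11: (p0, p7, p8) → 10.1386
  f12: (p0, p5, p8) → 33.4154
Σ area = 548.169

Euler: V−E+F = 8−18+12 = 2.

facets=12 area=548.169


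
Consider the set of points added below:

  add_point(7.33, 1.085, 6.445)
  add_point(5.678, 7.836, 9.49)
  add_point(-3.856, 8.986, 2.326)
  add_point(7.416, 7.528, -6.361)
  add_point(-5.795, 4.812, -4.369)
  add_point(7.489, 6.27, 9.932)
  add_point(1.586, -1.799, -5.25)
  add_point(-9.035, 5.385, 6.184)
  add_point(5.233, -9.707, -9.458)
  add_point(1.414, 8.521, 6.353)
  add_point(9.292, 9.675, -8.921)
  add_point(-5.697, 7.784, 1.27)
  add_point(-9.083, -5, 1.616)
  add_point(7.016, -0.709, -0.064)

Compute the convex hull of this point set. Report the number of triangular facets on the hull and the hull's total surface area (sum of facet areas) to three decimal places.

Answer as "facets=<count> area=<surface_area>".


Extreme-point indices: [0, 1, 2, 4, 5, 7, 8, 9, 10, 11, 12] — 11 of 14 on the boundary.

Facet areas (half cross-product norm):
  f1: (p7, p5, p12) → 95.2885
  f2: (p4, p8, p12) → 106.6170
  f3: (p4, p8, p10) → 144.3182
  f4: (p4, p7, p12) → 56.5952
  f5: (p0, p8, p12) → 151.6219
  f6: (p0, p5, p12) → 50.6984
  f7: (p0, p8, p10) → 154.5158
  f8: (p0, p5, p10) → 55.1852
  f9: (p1, p7, p5) → 14.0941
  f10: (p1, p5, p10) → 22.8400
  f11: (p11, p4, p7) → 17.7335
  f12: (p11, p2, p7) → 7.5737
  f13: (p11, p4, p10) → 52.3425
  f14: (p11, p2, p10) → 20.0668
  f15: (p9, p2, p7) → 24.0584
  f16: (p9, p1, p7) → 19.6738
  f17: (p9, p2, p10) → 56.3339
  f18: (p9, p1, p10) → 45.3453
Σ area = 1094.902

Euler characteristic 11−27+18 = 2 ✓

facets=18 area=1094.902


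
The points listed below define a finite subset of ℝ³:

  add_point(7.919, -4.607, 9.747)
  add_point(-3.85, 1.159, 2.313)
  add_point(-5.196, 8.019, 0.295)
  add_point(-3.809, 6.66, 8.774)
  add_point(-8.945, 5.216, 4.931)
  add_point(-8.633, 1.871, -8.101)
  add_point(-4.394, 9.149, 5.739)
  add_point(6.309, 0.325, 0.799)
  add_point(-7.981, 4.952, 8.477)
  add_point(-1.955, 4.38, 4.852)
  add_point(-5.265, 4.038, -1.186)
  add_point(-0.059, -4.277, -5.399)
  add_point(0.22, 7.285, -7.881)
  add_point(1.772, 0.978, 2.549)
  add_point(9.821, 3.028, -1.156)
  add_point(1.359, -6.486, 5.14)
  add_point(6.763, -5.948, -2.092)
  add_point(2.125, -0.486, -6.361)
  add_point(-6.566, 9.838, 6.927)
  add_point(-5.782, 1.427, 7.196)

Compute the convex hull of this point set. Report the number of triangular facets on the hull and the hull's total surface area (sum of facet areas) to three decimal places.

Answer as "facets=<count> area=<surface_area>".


15 of the 20 inputs are extreme points: [0, 2, 3, 4, 5, 6, 8, 11, 12, 14, 15, 16, 17, 18, 19].

Triangle areas on the boundary:
  f1: (p16, p0, p14) → 55.4535
  f2: (p16, p0, p15) → 37.1983
  f3: (p18, p5, p4) → 31.4521
  f4: (p19, p0, p15) → 43.2479
  f5: (p19, p5, p4) → 35.6722
  f6: (p19, p5, p15) → 84.4055
  f7: (p11, p5, p15) → 52.5650
  f8: (p11, p16, p15) → 34.5846
  f9: (p3, p0, p14) → 103.0331
  f10: (p2, p12, p5) → 46.4793
  f11: (p2, p18, p5) → 22.5938
  f12: (p2, p18, p12) → 14.0473
  f13: (p17, p11, p16) → 17.1786
  f14: (p17, p12, p14) → 40.3796
  f15: (p17, p16, p14) → 36.6230
  f16: (p17, p12, p5) → 40.3956
  f17: (p17, p11, p5) → 24.1279
  f18: (p6, p3, p14) → 33.5936
  f19: (p6, p3, p18) → 5.0895
  f20: (p6, p12, p14) → 88.2512
  f21: (p6, p18, p12) → 12.5800
  f22: (p8, p3, p18) → 9.8369
  f23: (p8, p18, p4) → 9.4130
  f24: (p8, p19, p4) → 7.9739
  f25: (p8, p19, p0) → 22.5995
  f26: (p8, p3, p0) → 33.6133
Σ area = 942.388

Check V−E+F: 15 − 39 + 26 = 2.

facets=26 area=942.388


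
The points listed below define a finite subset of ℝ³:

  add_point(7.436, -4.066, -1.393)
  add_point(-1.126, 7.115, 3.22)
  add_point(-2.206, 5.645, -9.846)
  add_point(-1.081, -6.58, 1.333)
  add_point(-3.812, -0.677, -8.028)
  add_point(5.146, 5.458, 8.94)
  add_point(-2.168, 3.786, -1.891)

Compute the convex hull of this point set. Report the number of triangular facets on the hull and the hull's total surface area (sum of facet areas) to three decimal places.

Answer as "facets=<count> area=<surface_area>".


facets=8 area=492.992

Extreme-point indices: [0, 1, 2, 3, 4, 5] — 6 of 7 on the boundary.

Triangle areas on the boundary:
  f1: (p3, p0, p4) → 52.2484
  f2: (p3, p5, p0) → 65.0575
  f3: (p2, p0, p4) → 45.0233
  f4: (p2, p5, p0) → 113.6970
  f5: (p1, p2, p4) → 44.2111
  f6: (p1, p2, p5) → 41.1284
  f7: (p1, p3, p4) → 72.1546
  f8: (p1, p3, p5) → 59.4716
Σ area = 492.992

Euler: V−E+F = 6−12+8 = 2.


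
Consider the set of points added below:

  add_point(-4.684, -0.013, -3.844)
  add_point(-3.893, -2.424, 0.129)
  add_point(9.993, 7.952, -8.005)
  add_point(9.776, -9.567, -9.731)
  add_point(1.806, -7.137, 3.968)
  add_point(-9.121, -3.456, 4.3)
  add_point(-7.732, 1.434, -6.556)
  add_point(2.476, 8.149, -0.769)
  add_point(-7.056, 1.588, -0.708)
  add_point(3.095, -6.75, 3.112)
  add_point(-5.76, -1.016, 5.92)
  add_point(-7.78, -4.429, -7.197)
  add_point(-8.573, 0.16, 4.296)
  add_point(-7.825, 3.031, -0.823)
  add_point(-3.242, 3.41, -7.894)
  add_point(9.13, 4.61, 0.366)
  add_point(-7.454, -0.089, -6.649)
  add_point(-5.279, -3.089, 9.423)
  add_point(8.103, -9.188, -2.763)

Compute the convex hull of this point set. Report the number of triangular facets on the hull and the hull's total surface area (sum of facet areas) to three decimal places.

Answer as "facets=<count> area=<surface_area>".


facets=24 area=1068.040

Extreme-point indices: [2, 3, 4, 5, 6, 7, 9, 11, 12, 13, 14, 15, 17, 18] — 14 of 19 on the boundary.

Triangle areas on the boundary:
  f1: (p4, p17, p5) → 31.4589
  f2: (p4, p11, p5) → 66.0812
  f3: (p14, p3, p2) → 116.1071
  f4: (p14, p11, p3) → 81.3191
  f5: (p14, p7, p2) → 53.4897
  f6: (p18, p11, p3) → 61.5693
  f7: (p18, p4, p11) → 70.4932
  f8: (p15, p7, p2) → 33.6140
  f9: (p15, p3, p2) → 76.5668
  f10: (p15, p18, p3) → 49.2992
  f11: (p15, p7, p17) → 64.9299
  f12: (p15, p4, p17) → 69.1675
  f13: (p13, p14, p7) → 41.9373
  f14: (p9, p18, p4) → 3.7291
  f15: (p9, p15, p4) → 7.5687
  f16: (p9, p15, p18) → 52.4187
  f17: (p6, p13, p14) → 14.9300
  f18: (p6, p14, p11) → 13.9614
  f19: (p6, p11, p5) → 33.6324
  f20: (p12, p17, p5) → 11.6044
  f21: (p12, p6, p5) → 19.8762
  f22: (p12, p6, p13) → 12.4853
  f23: (p12, p7, p17) → 49.6201
  f24: (p12, p13, p7) → 32.1799
Σ area = 1068.040

Check V−E+F: 14 − 36 + 24 = 2.


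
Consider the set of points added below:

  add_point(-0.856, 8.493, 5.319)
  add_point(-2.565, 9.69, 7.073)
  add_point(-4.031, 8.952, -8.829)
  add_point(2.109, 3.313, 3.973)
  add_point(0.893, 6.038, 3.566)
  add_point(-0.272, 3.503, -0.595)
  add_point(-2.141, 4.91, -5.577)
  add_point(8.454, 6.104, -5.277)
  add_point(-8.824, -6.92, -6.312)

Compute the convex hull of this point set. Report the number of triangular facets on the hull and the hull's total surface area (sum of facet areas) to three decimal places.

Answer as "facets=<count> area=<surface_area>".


Points on the hull: [1, 2, 3, 7, 8] (5 of 9).

Triangle areas on the boundary:
  f1: (p2, p7, p8) → 111.3927
  f2: (p1, p2, p8) → 133.6224
  f3: (p1, p2, p7) → 99.8134
  f4: (p3, p7, p8) → 104.9850
  f5: (p3, p1, p8) → 73.6253
  f6: (p3, p1, p7) → 44.7029
Σ area = 568.142

Euler characteristic 5−9+6 = 2 ✓

facets=6 area=568.142


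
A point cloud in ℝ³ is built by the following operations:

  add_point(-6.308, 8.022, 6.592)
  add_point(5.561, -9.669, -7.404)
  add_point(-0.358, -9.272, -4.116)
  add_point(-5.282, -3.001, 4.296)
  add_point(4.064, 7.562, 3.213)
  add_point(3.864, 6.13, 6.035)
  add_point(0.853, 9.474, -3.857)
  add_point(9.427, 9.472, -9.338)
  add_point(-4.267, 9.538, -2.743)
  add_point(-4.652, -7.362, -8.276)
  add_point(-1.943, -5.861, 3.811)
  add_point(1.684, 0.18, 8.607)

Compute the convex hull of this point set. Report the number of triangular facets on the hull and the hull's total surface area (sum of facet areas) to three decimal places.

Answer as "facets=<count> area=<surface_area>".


facets=20 area=998.444

Points on the hull: [0, 1, 2, 3, 4, 5, 6, 7, 8, 9, 10, 11] (12 of 12).

Per-facet area ½‖(b−a)×(c−a)‖:
  f1: (p9, p1, p7) → 103.0364
  f2: (p5, p11, p0) → 34.8880
  f3: (p5, p1, p7) → 153.2535
  f4: (p5, p11, p1) → 65.4771
  f5: (p8, p9, p0) → 85.1133
  f6: (p8, p9, p7) → 134.2052
  f7: (p3, p11, p0) → 45.9408
  f8: (p3, p9, p0) → 64.5505
  f9: (p4, p5, p0) → 16.4212
  f10: (p4, p5, p7) → 9.6302
  f11: (p6, p8, p0) → 23.1286
  f12: (p6, p8, p7) → 9.2612
  f13: (p6, p4, p0) → 43.3517
  f14: (p6, p4, p7) → 40.3009
  f15: (p2, p9, p1) → 20.3470
  f16: (p10, p3, p9) → 27.5889
  f17: (p10, p2, p9) → 25.7209
  f18: (p10, p3, p11) → 18.4741
  f19: (p10, p11, p1) → 54.3703
  f20: (p10, p2, p1) → 23.3843
Σ area = 998.444

Euler characteristic 12−30+20 = 2 ✓


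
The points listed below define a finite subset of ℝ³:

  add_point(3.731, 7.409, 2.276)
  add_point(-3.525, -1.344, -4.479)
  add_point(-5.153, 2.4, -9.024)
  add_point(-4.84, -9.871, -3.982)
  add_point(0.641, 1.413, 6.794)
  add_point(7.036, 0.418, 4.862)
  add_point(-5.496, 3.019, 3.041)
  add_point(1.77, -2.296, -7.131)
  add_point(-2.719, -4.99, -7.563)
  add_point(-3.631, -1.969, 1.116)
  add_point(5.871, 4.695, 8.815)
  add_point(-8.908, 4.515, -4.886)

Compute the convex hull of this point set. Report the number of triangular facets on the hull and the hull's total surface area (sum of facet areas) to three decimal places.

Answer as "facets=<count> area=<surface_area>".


10 of the 12 inputs are extreme points: [0, 2, 3, 4, 5, 6, 7, 8, 10, 11].

Area of each hull facet:
  f1: (p2, p3, p11) → 39.5183
  f2: (p0, p2, p11) → 43.8615
  f3: (p4, p3, p5) → 55.8286
  f4: (p7, p3, p5) → 69.9094
  f5: (p7, p0, p5) → 52.5095
  f6: (p7, p0, p2) → 58.1378
  f7: (p6, p0, p11) → 43.8735
  f8: (p6, p3, p11) → 62.0431
  f9: (p6, p4, p3) → 54.1452
  f10: (p10, p0, p5) → 21.1644
  f11: (p10, p4, p5) → 17.5720
  f12: (p10, p6, p0) → 37.8670
  f13: (p10, p6, p4) → 16.6509
  f14: (p8, p2, p3) → 17.8367
  f15: (p8, p7, p3) → 13.1267
  f16: (p8, p7, p2) → 20.3696
Σ area = 624.414

Check V−E+F: 10 − 24 + 16 = 2.

facets=16 area=624.414


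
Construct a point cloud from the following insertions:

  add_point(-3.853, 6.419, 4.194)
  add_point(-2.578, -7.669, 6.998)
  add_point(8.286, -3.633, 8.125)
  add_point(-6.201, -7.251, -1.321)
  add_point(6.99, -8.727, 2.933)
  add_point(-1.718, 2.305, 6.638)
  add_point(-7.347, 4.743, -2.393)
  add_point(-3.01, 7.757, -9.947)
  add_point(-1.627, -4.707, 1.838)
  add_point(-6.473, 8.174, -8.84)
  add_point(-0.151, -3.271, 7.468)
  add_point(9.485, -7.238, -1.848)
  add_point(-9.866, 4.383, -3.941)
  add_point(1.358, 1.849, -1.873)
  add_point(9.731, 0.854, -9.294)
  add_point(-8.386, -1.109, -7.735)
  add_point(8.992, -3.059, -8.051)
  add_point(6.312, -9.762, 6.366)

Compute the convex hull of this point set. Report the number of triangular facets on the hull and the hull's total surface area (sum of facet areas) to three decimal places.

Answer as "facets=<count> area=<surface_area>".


facets=26 area=1069.238

Extreme-point indices: [0, 1, 2, 3, 4, 5, 7, 9, 10, 11, 12, 14, 15, 16, 17] — 15 of 18 on the boundary.

Per-facet area ½‖(b−a)×(c−a)‖:
  f1: (p0, p2, p14) → 138.4721
  f2: (p15, p3, p12) → 30.6197
  f3: (p11, p2, p14) → 54.1291
  f4: (p11, p2, p17) → 30.3542
  f5: (p7, p0, p14) → 103.1284
  f6: (p7, p15, p14) → 76.8375
  f7: (p5, p0, p2) → 18.2630
  f8: (p4, p3, p17) → 25.1764
  f9: (p4, p11, p17) → 2.7768
  f10: (p4, p11, p3) → 38.6434
  f11: (p16, p15, p3) → 76.3023
  f12: (p16, p11, p3) → 58.7800
  f13: (p16, p15, p14) → 36.3732
  f14: (p16, p11, p14) → 10.1998
  f15: (p9, p15, p12) → 24.1048
  f16: (p9, p7, p15) → 17.3462
  f17: (p9, p0, p12) → 35.9653
  f18: (p9, p7, p0) → 24.4277
  f19: (p1, p3, p17) → 39.1816
  f20: (p1, p2, p17) → 30.5011
  f21: (p1, p3, p12) → 53.0257
  f22: (p1, p0, p12) → 74.3980
  f23: (p1, p5, p0) → 16.9491
  f24: (p10, p5, p2) → 23.4901
  f25: (p10, p1, p2) → 19.0906
  f26: (p10, p1, p5) → 10.7019
Σ area = 1069.238

Euler: V−E+F = 15−39+26 = 2.


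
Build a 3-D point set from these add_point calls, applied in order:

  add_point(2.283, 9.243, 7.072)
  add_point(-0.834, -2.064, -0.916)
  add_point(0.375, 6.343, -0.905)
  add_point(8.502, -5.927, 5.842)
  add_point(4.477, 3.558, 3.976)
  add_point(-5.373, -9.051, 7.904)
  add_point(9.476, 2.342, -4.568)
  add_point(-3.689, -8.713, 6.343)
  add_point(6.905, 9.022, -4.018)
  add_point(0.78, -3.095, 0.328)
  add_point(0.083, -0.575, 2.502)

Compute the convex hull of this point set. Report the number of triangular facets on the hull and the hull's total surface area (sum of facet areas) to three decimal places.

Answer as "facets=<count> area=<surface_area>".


facets=14 area=620.762

9 of the 11 inputs are extreme points: [0, 1, 2, 3, 5, 6, 7, 8, 9].

Area of each hull facet:
  f1: (p3, p0, p5) → 116.3090
  f2: (p2, p0, p5) → 80.7674
  f3: (p2, p1, p5) → 40.3335
  f4: (p7, p1, p5) → 7.5472
  f5: (p7, p3, p5) → 9.3347
  f6: (p7, p3, p6) → 80.9668
  f7: (p8, p1, p6) → 42.3228
  f8: (p8, p2, p1) → 29.0250
  f9: (p8, p2, p0) → 33.4761
  f10: (p8, p3, p6) → 41.6765
  f11: (p8, p3, p0) → 96.1014
  f12: (p9, p1, p6) → 12.9240
  f13: (p9, p7, p6) → 19.7217
  f14: (p9, p7, p1) → 10.2558
Σ area = 620.762

Euler characteristic 9−21+14 = 2 ✓


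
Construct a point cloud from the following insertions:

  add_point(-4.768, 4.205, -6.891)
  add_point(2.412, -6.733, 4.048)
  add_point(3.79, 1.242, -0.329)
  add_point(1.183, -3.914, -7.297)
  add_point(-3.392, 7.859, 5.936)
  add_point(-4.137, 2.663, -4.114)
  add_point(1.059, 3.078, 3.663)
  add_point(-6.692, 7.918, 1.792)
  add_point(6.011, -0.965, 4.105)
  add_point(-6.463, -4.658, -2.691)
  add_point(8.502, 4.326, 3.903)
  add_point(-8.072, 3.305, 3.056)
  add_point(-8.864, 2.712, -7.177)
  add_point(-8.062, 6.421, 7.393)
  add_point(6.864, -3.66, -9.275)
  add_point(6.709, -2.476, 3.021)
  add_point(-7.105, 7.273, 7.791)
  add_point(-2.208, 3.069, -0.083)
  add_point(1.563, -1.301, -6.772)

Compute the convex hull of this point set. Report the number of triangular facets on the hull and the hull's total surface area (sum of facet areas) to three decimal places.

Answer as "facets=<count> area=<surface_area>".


Points on the hull: [0, 1, 3, 4, 7, 8, 9, 10, 11, 12, 13, 14, 15, 16] (14 of 19).

Triangle areas on the boundary:
  f1: (p15, p14, p10) → 42.7897
  f2: (p15, p14, p1) → 37.6714
  f3: (p4, p16, p10) → 12.9826
  f4: (p4, p7, p10) → 29.4689
  f5: (p4, p7, p16) → 10.8698
  f6: (p0, p14, p10) → 103.7497
  f7: (p0, p7, p10) → 74.9456
  f8: (p0, p14, p12) → 25.6488
  f9: (p0, p7, p12) → 21.0531
  f10: (p11, p9, p12) → 40.5909
  f11: (p13, p16, p1) → 11.4322
  f12: (p13, p9, p1) → 83.9903
  f13: (p13, p11, p9) → 9.3799
  f14: (p13, p11, p12) → 14.8028
  f15: (p13, p7, p12) → 24.6299
  f16: (p13, p7, p16) → 3.9924
  f17: (p3, p14, p1) → 34.4493
  f18: (p3, p9, p1) → 47.6028
  f19: (p3, p14, p12) → 23.2188
  f20: (p3, p9, p12) → 39.9195
  f21: (p8, p15, p10) → 4.9660
  f22: (p8, p15, p1) → 5.9818
  f23: (p8, p16, p10) → 46.3030
  f24: (p8, p16, p1) → 54.1228
Σ area = 804.562

Euler characteristic 14−36+24 = 2 ✓

facets=24 area=804.562


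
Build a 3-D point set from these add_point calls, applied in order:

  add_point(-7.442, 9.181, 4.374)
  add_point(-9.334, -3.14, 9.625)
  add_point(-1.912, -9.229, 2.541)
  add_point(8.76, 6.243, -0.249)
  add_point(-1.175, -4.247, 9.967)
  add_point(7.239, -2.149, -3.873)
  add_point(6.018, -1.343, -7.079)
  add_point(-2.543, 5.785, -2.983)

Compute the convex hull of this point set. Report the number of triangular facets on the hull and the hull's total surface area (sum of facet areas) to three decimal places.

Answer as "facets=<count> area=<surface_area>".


facets=12 area=734.413

Points on the hull: [0, 1, 2, 3, 4, 5, 6, 7] (8 of 8).

Facet areas (half cross-product norm):
  f1: (p4, p0, p1) → 55.7340
  f2: (p4, p0, p3) → 122.6025
  f3: (p4, p2, p1) → 36.9401
  f4: (p5, p6, p3) → 15.9796
  f5: (p5, p2, p6) → 22.0539
  f6: (p5, p4, p3) → 75.0262
  f7: (p5, p4, p2) → 59.2834
  f8: (p7, p2, p6) → 83.7377
  f9: (p7, p0, p3) → 52.4585
  f10: (p7, p6, p3) → 55.4685
  f11: (p7, p0, p1) → 63.9671
  f12: (p7, p2, p1) → 91.1619
Σ area = 734.413

Check V−E+F: 8 − 18 + 12 = 2.


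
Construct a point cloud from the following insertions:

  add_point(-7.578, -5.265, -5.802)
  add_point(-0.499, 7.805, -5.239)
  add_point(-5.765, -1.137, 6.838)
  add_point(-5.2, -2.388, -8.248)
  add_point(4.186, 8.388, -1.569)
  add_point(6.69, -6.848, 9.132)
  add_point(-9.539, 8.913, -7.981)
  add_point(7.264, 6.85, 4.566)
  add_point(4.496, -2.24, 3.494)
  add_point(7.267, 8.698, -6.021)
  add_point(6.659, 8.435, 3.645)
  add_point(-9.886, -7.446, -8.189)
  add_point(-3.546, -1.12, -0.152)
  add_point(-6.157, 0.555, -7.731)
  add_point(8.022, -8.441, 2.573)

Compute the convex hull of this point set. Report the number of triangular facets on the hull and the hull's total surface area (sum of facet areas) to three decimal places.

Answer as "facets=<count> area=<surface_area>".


facets=14 area=1109.155

Extreme-point indices: [2, 3, 5, 6, 7, 9, 10, 11, 14] — 9 of 15 on the boundary.

Area of each hull facet:
  f1: (p5, p14, p11) → 68.3187
  f2: (p9, p10, p6) → 81.8546
  f3: (p2, p6, p11) → 126.5511
  f4: (p2, p5, p11) → 114.0896
  f5: (p2, p10, p6) → 138.2413
  f6: (p7, p5, p14) → 49.5089
  f7: (p7, p9, p14) → 82.8846
  f8: (p7, p9, p10) → 8.2110
  f9: (p7, p2, p5) → 91.7208
  f10: (p7, p2, p10) → 14.5117
  f11: (p3, p6, p11) → 37.4685
  f12: (p3, p9, p6) → 95.3675
  f13: (p3, p14, p11) → 60.5775
  f14: (p3, p9, p14) → 139.8491
Σ area = 1109.155

Euler: V−E+F = 9−21+14 = 2.


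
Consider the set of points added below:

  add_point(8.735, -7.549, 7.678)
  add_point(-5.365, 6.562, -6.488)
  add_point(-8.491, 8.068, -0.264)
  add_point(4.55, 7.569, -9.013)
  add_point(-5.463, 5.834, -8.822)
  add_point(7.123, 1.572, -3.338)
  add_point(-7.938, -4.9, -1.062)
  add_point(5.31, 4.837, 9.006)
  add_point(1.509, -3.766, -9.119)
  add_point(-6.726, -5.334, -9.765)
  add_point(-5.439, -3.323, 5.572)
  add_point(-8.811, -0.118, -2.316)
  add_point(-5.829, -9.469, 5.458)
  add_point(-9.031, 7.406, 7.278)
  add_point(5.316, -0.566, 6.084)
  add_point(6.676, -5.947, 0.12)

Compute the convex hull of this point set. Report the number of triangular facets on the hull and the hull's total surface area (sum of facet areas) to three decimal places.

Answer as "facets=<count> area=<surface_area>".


facets=22 area=1215.958

Points on the hull: [0, 2, 3, 4, 5, 6, 7, 8, 9, 11, 12, 13, 15] (13 of 16).

Per-facet area ½‖(b−a)×(c−a)‖:
  f1: (p7, p12, p13) → 119.1615
  f2: (p7, p12, p0) → 95.2688
  f3: (p7, p3, p13) → 131.5417
  f4: (p6, p12, p13) → 61.3487
  f5: (p6, p9, p12) → 25.1247
  f6: (p4, p3, p9) → 55.0626
  f7: (p8, p3, p9) → 44.4354
  f8: (p11, p6, p13) → 28.1286
  f9: (p11, p6, p9) → 21.7377
  f10: (p15, p8, p9) → 39.4455
  f11: (p15, p12, p0) → 55.2312
  f12: (p15, p9, p12) → 102.5788
  f13: (p2, p4, p9) → 50.6595
  f14: (p2, p11, p9) → 27.0322
  f15: (p2, p11, p13) → 31.6677
  f16: (p2, p3, p13) → 47.2686
  f17: (p2, p4, p3) → 45.3887
  f18: (p5, p8, p3) → 41.0958
  f19: (p5, p15, p8) → 38.4214
  f20: (p5, p15, p0) → 27.4004
  f21: (p5, p7, p0) → 77.1134
  f22: (p5, p7, p3) → 50.8451
Σ area = 1215.958

Euler: V−E+F = 13−33+22 = 2.


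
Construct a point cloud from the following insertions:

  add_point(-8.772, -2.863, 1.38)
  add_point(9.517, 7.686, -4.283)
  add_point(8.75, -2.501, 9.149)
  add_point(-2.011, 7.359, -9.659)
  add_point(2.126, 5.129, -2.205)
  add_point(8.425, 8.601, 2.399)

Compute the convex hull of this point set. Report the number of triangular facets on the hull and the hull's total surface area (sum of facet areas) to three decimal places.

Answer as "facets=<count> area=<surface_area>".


5 of the 6 inputs are extreme points: [0, 1, 2, 3, 5].

Per-facet area ½‖(b−a)×(c−a)‖:
  f1: (p5, p2, p0) → 121.6059
  f2: (p5, p2, p1) → 40.8920
  f3: (p3, p2, p0) → 157.0503
  f4: (p3, p2, p1) → 103.0808
  f5: (p3, p5, p0) → 129.5381
  f6: (p3, p5, p1) → 41.8298
Σ area = 593.997

Check V−E+F: 5 − 9 + 6 = 2.

facets=6 area=593.997


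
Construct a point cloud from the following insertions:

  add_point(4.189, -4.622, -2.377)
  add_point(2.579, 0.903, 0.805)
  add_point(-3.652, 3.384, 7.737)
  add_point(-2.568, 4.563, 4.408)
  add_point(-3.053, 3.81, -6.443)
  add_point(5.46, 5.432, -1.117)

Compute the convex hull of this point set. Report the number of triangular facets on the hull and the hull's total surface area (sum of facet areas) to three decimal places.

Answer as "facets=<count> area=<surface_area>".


facets=8 area=260.060

Hull vertices (6/6): indices [0, 1, 2, 3, 4, 5].

Triangle areas on the boundary:
  f1: (p4, p0, p2) → 79.0612
  f2: (p4, p0, p5) → 49.1051
  f3: (p3, p5, p2) → 11.3550
  f4: (p3, p4, p2) → 10.1624
  f5: (p3, p4, p5) → 45.4940
  f6: (p1, p5, p2) → 25.6057
  f7: (p1, p0, p2) → 21.9412
  f8: (p1, p0, p5) → 17.3354
Σ area = 260.060

Check V−E+F: 6 − 12 + 8 = 2.


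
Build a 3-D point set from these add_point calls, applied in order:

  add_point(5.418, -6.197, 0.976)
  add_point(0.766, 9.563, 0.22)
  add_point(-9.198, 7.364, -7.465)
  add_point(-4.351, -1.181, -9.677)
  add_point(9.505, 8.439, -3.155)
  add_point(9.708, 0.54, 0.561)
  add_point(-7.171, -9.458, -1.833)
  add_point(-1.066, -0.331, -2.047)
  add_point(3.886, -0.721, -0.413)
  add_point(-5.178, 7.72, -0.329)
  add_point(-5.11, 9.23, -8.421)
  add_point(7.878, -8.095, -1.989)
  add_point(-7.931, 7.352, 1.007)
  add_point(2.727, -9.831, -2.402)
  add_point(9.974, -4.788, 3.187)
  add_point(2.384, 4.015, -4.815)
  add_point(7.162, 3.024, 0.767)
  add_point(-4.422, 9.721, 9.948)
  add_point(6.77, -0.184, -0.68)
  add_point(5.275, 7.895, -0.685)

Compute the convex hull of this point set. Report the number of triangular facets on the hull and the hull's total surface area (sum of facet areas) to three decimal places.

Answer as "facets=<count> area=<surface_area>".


facets=18 area=1137.657

Hull vertices (11/20): indices [1, 2, 3, 4, 6, 10, 11, 12, 13, 14, 17].

Area of each hull facet:
  f1: (p6, p13, p14) → 39.6953
  f2: (p6, p17, p14) → 185.0428
  f3: (p4, p17, p14) → 137.4405
  f4: (p12, p17, p2) → 13.7382
  f5: (p12, p6, p2) → 72.1899
  f6: (p12, p6, p17) → 78.4034
  f7: (p3, p6, p2) → 55.7134
  f8: (p3, p6, p13) → 56.4025
  f9: (p11, p13, p14) → 15.0244
  f10: (p11, p4, p14) → 47.3652
  f11: (p11, p3, p13) → 34.2323
  f12: (p11, p3, p4) → 122.9307
  f13: (p10, p17, p2) → 41.6710
  f14: (p10, p3, p2) → 22.9378
  f15: (p10, p3, p4) → 81.5240
  f16: (p1, p4, p17) → 34.2225
  f17: (p1, p10, p17) → 51.0215
  f18: (p1, p10, p4) → 48.1015
Σ area = 1137.657

Check V−E+F: 11 − 27 + 18 = 2.


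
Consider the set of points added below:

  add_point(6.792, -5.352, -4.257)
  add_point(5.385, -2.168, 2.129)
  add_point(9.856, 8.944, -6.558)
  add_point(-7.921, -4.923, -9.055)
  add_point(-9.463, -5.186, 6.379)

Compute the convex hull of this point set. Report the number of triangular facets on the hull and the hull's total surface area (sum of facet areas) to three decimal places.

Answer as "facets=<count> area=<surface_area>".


Extreme-point indices: [0, 1, 2, 3, 4] — 5 of 5 on the boundary.

Per-facet area ½‖(b−a)×(c−a)‖:
  f1: (p3, p2, p4) → 175.9072
  f2: (p3, p0, p4) → 117.2920
  f3: (p3, p0, p2) → 113.7151
  f4: (p1, p2, p4) → 94.1927
  f5: (p1, p0, p4) → 53.9054
  f6: (p1, p0, p2) → 52.1654
Σ area = 607.178

Euler: V−E+F = 5−9+6 = 2.

facets=6 area=607.178


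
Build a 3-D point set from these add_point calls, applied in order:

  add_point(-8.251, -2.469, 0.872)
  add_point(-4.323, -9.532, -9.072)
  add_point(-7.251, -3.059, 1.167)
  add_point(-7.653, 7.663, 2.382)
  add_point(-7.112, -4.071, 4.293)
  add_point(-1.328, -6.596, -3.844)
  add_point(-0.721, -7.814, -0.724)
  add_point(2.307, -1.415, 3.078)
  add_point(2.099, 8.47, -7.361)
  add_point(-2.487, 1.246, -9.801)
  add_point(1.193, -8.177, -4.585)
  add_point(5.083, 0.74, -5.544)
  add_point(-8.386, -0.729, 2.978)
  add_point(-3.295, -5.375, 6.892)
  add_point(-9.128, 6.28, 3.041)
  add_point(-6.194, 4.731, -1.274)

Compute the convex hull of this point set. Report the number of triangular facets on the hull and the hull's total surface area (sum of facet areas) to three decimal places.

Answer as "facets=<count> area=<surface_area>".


facets=22 area=720.428

13 of the 16 inputs are extreme points: [0, 1, 3, 4, 6, 7, 8, 9, 10, 11, 12, 13, 14].

Facet areas (half cross-product norm):
  f1: (p4, p13, p14) → 22.3549
  f2: (p4, p13, p1) → 34.2438
  f3: (p10, p1, p11) → 32.2194
  f4: (p9, p1, p11) → 47.5882
  f5: (p9, p8, p11) → 32.6879
  f6: (p9, p1, p14) → 82.2645
  f7: (p3, p13, p14) → 13.5483
  f8: (p3, p9, p14) → 15.2669
  f9: (p3, p9, p8) → 59.9565
  f10: (p7, p8, p11) → 37.6167
  f11: (p7, p10, p11) → 41.2880
  f12: (p7, p3, p13) → 52.2577
  f13: (p7, p3, p8) → 83.4102
  f14: (p0, p1, p14) → 38.5090
  f15: (p0, p4, p1) → 23.5783
  f16: (p6, p13, p1) → 25.5959
  f17: (p6, p10, p1) → 15.2253
  f18: (p6, p7, p13) → 28.3077
  f19: (p6, p7, p10) → 16.4473
  f20: (p12, p4, p14) → 5.7356
  f21: (p12, p0, p14) → 7.3688
  f22: (p12, p0, p4) → 4.9568
Σ area = 720.428

Euler: V−E+F = 13−33+22 = 2.


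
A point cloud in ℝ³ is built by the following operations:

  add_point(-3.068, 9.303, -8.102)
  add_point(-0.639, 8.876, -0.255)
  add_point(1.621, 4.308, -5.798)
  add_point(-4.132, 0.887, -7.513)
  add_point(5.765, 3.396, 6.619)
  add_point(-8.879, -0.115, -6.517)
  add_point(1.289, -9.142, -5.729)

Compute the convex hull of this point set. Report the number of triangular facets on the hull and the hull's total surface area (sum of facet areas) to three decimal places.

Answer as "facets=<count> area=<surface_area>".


7 of the 7 inputs are extreme points: [0, 1, 2, 3, 4, 5, 6].

Area of each hull facet:
  f1: (p6, p4, p5) → 120.2111
  f2: (p1, p4, p5) → 70.8286
  f3: (p1, p0, p5) → 45.9627
  f4: (p1, p0, p4) → 26.6605
  f5: (p3, p6, p5) → 27.7163
  f6: (p3, p0, p5) → 19.8478
  f7: (p3, p0, p6) → 28.6264
  f8: (p2, p6, p4) → 88.0777
  f9: (p2, p0, p4) → 39.4640
  f10: (p2, p0, p6) → 35.8107
Σ area = 503.206

Euler: V−E+F = 7−15+10 = 2.

facets=10 area=503.206


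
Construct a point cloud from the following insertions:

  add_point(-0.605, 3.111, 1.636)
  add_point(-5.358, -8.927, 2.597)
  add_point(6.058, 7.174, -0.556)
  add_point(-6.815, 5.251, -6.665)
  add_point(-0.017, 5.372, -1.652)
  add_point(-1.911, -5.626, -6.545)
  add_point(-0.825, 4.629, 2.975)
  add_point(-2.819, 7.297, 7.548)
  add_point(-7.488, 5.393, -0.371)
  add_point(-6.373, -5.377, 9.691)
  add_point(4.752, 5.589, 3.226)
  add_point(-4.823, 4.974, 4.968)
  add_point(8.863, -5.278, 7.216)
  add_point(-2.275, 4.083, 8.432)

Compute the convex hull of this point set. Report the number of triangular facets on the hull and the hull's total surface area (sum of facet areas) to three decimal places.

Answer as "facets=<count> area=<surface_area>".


10 of the 14 inputs are extreme points: [1, 2, 3, 5, 7, 8, 9, 10, 12, 13].

Area of each hull facet:
  f1: (p9, p1, p8) → 56.8958
  f2: (p9, p1, p12) → 59.5228
  f3: (p5, p1, p12) → 78.8022
  f4: (p7, p9, p8) → 61.4632
  f5: (p13, p9, p12) → 72.9409
  f6: (p13, p7, p12) → 17.3324
  f7: (p13, p7, p9) → 9.6528
  f8: (p2, p5, p12) → 112.4657
  f9: (p10, p7, p12) → 52.0988
  f10: (p10, p2, p12) → 22.7434
  f11: (p10, p2, p7) → 15.0679
  f12: (p3, p2, p5) → 83.0492
  f13: (p3, p1, p8) → 46.1627
  f14: (p3, p5, p1) → 60.7002
  f15: (p3, p7, p8) → 18.2134
  f16: (p3, p2, p7) → 80.1667
Σ area = 847.278

Euler: V−E+F = 10−24+16 = 2.

facets=16 area=847.278


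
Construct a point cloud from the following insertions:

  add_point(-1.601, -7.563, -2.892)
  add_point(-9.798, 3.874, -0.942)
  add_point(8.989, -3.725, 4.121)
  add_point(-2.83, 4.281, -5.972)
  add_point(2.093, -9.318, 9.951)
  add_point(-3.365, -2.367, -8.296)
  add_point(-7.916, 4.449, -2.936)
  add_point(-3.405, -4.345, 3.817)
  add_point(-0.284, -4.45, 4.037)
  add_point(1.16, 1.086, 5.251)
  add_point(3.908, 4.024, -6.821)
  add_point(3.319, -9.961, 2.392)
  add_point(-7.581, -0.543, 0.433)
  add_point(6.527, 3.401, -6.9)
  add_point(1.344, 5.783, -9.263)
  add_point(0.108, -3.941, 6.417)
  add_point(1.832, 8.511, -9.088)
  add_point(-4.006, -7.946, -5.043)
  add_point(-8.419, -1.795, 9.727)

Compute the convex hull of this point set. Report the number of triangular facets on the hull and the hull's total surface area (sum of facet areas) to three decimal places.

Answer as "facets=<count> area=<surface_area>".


Extreme-point indices: [1, 2, 4, 5, 6, 9, 11, 13, 14, 16, 17, 18] — 12 of 19 on the boundary.

Facet areas (half cross-product norm):
  f1: (p4, p11, p2) → 32.6689
  f2: (p9, p16, p1) → 90.7998
  f3: (p9, p16, p2) → 74.4728
  f4: (p9, p4, p2) → 46.1989
  f5: (p17, p4, p11) → 33.7780
  f6: (p13, p16, p2) → 32.5704
  f7: (p13, p11, p2) → 57.1591
  f8: (p13, p17, p11) → 80.3672
  f9: (p18, p9, p1) → 61.5815
  f10: (p18, p9, p4) → 59.1318
  f11: (p18, p17, p1) → 82.3562
  f12: (p18, p17, p4) → 97.5431
  f13: (p6, p16, p1) → 4.6568
  f14: (p5, p13, p17) → 33.3545
  f15: (p5, p6, p16) → 54.4501
  f16: (p5, p17, p1) → 37.4681
  f17: (p5, p6, p1) → 11.3749
  f18: (p14, p13, p16) → 8.3860
  f19: (p14, p5, p16) → 4.9208
  f20: (p14, p5, p13) → 29.1794
Σ area = 932.418

Check V−E+F: 12 − 30 + 20 = 2.

facets=20 area=932.418


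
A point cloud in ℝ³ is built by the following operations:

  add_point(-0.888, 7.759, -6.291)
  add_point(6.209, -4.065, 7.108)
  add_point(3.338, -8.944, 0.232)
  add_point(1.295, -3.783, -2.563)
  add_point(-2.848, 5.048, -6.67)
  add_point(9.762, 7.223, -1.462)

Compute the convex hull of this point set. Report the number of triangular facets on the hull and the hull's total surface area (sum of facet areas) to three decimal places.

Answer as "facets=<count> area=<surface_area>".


6 of the 6 inputs are extreme points: [0, 1, 2, 3, 4, 5].

Facet areas (half cross-product norm):
  f1: (p1, p2, p4) → 74.7253
  f2: (p1, p2, p5) → 64.9903
  f3: (p0, p5, p4) → 16.5950
  f4: (p0, p1, p4) → 31.7010
  f5: (p0, p1, p5) → 85.3843
  f6: (p3, p5, p4) → 67.8573
  f7: (p3, p2, p4) → 2.8932
  f8: (p3, p2, p5) → 39.2653
Σ area = 383.412

Euler: V−E+F = 6−12+8 = 2.

facets=8 area=383.412


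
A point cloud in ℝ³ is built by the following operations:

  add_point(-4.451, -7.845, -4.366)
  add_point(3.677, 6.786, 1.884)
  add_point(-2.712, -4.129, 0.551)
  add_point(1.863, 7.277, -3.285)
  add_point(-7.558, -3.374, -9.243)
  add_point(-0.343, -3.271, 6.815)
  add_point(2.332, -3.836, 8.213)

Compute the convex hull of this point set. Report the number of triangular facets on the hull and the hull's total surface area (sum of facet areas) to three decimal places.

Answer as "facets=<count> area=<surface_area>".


facets=8 area=404.760

Hull vertices (6/7): indices [0, 1, 3, 4, 5, 6].

Area of each hull facet:
  f1: (p3, p1, p4) → 36.6428
  f2: (p3, p0, p4) → 56.0917
  f3: (p3, p6, p1) → 29.2400
  f4: (p3, p0, p6) → 106.9109
  f5: (p5, p1, p4) → 101.8287
  f6: (p5, p6, p1) → 18.2485
  f7: (p5, p0, p4) → 40.3253
  f8: (p5, p0, p6) → 15.4716
Σ area = 404.760

Check V−E+F: 6 − 12 + 8 = 2.
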